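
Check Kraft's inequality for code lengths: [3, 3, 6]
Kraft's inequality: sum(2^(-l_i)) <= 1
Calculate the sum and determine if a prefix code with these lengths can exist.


Sum = 2^(-3) + 2^(-3) + 2^(-6)
    = 0.125 + 0.125 + 0.015625
    = 17/64 = 0.265625
Since 0.265625 <= 1, Kraft's inequality IS satisfied.
A prefix code with these lengths CAN exist.

Kraft sum = 0.265625. Satisfied.


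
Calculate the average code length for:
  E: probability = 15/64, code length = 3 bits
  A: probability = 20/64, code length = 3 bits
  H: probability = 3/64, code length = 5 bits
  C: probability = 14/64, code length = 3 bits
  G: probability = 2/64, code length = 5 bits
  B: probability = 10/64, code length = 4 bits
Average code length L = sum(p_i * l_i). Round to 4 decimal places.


Weighted contributions p_i * l_i:
  E: (15/64) * 3 = 45/64
  A: (20/64) * 3 = 60/64
  H: (3/64) * 5 = 15/64
  C: (14/64) * 3 = 42/64
  G: (2/64) * 5 = 10/64
  B: (10/64) * 4 = 40/64
Sum = (45 + 60 + 15 + 42 + 10 + 40)/64 = 212/64

L = 212/64 = 3.3125 bits/symbol


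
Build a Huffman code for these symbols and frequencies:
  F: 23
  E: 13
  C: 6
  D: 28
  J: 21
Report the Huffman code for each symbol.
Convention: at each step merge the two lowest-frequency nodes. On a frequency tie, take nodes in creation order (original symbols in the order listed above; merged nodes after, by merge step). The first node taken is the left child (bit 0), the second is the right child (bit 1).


Huffman tree construction:
Step 1: Merge C(6) + E(13) = 19
Step 2: Merge (C+E)(19) + J(21) = 40
Step 3: Merge F(23) + D(28) = 51
Step 4: Merge ((C+E)+J)(40) + (F+D)(51) = 91
Read each symbol's code off the tree from the root (left child = 0, right child = 1).

Codes:
  F: 10 (length 2)
  E: 001 (length 3)
  C: 000 (length 3)
  D: 11 (length 2)
  J: 01 (length 2)
Average code length: 201/91 = 2.2088 bits/symbol


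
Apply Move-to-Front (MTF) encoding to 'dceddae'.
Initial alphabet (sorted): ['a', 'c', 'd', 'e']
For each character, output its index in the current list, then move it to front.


MTF encoding:
'd': index 2 in ['a', 'c', 'd', 'e'] -> ['d', 'a', 'c', 'e']
'c': index 2 in ['d', 'a', 'c', 'e'] -> ['c', 'd', 'a', 'e']
'e': index 3 in ['c', 'd', 'a', 'e'] -> ['e', 'c', 'd', 'a']
'd': index 2 in ['e', 'c', 'd', 'a'] -> ['d', 'e', 'c', 'a']
'd': index 0 in ['d', 'e', 'c', 'a'] -> ['d', 'e', 'c', 'a']
'a': index 3 in ['d', 'e', 'c', 'a'] -> ['a', 'd', 'e', 'c']
'e': index 2 in ['a', 'd', 'e', 'c'] -> ['e', 'a', 'd', 'c']


Output: [2, 2, 3, 2, 0, 3, 2]


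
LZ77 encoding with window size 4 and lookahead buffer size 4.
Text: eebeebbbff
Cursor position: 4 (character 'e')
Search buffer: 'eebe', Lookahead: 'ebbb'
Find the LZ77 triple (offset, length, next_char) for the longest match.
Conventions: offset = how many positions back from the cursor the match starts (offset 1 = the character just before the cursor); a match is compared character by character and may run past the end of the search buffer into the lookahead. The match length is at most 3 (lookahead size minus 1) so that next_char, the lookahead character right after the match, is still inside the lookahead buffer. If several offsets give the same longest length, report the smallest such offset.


Try each offset into the search buffer:
  offset=1 (pos 3, char 'e'): match length 1
  offset=2 (pos 2, char 'b'): match length 0
  offset=3 (pos 1, char 'e'): match length 2
  offset=4 (pos 0, char 'e'): match length 1
Longest match has length 2 at offset 3.
next_char = character at position 4 + 2 = 6 -> 'b'

Best match: offset=3, length=2 (matching 'eb' starting at position 1)
LZ77 triple: (3, 2, 'b')


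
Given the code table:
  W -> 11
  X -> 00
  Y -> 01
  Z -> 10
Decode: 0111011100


Decoding:
01 -> Y
11 -> W
01 -> Y
11 -> W
00 -> X


Result: YWYWX


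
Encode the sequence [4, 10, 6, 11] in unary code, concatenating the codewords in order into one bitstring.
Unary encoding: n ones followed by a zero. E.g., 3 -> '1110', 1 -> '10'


Encode each number as n ones followed by a terminating 0:
  4 -> 11110 (5 bits)
  10 -> 11111111110 (11 bits)
  6 -> 1111110 (7 bits)
  11 -> 111111111110 (12 bits)
Total length = 5 + 11 + 7 + 12 = 35 bits.

Unary([4, 10, 6, 11]) = 11110111111111101111110111111111110 (35 bits)


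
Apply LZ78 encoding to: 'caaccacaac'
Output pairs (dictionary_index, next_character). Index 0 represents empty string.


LZ78 encoding steps:
Dictionary: {0: ''}
Step 1: w='' (idx 0), next='c' -> output (0, 'c'), add 'c' as idx 1
Step 2: w='' (idx 0), next='a' -> output (0, 'a'), add 'a' as idx 2
Step 3: w='a' (idx 2), next='c' -> output (2, 'c'), add 'ac' as idx 3
Step 4: w='c' (idx 1), next='a' -> output (1, 'a'), add 'ca' as idx 4
Step 5: w='ca' (idx 4), next='a' -> output (4, 'a'), add 'caa' as idx 5
Step 6: w='c' (idx 1), end of input -> output (1, '')


Encoded: [(0, 'c'), (0, 'a'), (2, 'c'), (1, 'a'), (4, 'a'), (1, '')]


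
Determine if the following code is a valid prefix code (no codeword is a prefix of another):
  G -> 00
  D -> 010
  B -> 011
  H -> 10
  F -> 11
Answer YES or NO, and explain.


Checking each pair (does one codeword prefix another?):
  G='00' vs D='010': no prefix
  G='00' vs B='011': no prefix
  G='00' vs H='10': no prefix
  G='00' vs F='11': no prefix
  D='010' vs G='00': no prefix
  D='010' vs B='011': no prefix
  D='010' vs H='10': no prefix
  D='010' vs F='11': no prefix
  B='011' vs G='00': no prefix
  B='011' vs D='010': no prefix
  B='011' vs H='10': no prefix
  B='011' vs F='11': no prefix
  H='10' vs G='00': no prefix
  H='10' vs D='010': no prefix
  H='10' vs B='011': no prefix
  H='10' vs F='11': no prefix
  F='11' vs G='00': no prefix
  F='11' vs D='010': no prefix
  F='11' vs B='011': no prefix
  F='11' vs H='10': no prefix
No violation found over all pairs.

YES -- this is a valid prefix code. No codeword is a prefix of any other codeword.


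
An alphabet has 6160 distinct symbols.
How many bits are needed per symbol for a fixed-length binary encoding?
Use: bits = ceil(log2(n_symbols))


log2(6160) = 12.5887
Bracket: 2^12 = 4096 < 6160 <= 2^13 = 8192
So ceil(log2(6160)) = 13

bits = ceil(log2(6160)) = ceil(12.5887) = 13 bits


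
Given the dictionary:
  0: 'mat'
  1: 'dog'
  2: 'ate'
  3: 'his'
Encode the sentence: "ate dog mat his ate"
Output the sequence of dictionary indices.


Look up each word in the dictionary:
  'ate' -> 2
  'dog' -> 1
  'mat' -> 0
  'his' -> 3
  'ate' -> 2

Encoded: [2, 1, 0, 3, 2]


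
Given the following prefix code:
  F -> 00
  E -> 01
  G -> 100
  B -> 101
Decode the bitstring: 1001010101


Decoding step by step:
Bits 100 -> G
Bits 101 -> B
Bits 01 -> E
Bits 01 -> E


Decoded message: GBEE


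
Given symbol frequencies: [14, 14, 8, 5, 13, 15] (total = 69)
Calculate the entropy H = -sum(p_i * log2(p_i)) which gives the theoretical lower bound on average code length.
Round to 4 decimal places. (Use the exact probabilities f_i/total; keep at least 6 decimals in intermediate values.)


Per-symbol terms -p_i * log2(p_i) with p_i = f_i/69:
  p = 14/69 = 0.202899: log2(p) = -2.301170, -p*log2(p) = 0.466904
  p = 14/69 = 0.202899: log2(p) = -2.301170, -p*log2(p) = 0.466904
  p = 8/69 = 0.115942: log2(p) = -3.108524, -p*log2(p) = 0.360409
  p = 5/69 = 0.072464: log2(p) = -3.786596, -p*log2(p) = 0.274391
  p = 13/69 = 0.188406: log2(p) = -2.408085, -p*log2(p) = 0.453697
  p = 15/69 = 0.217391: log2(p) = -2.201634, -p*log2(p) = 0.478616
H = 0.466904 + 0.466904 + 0.360409 + 0.274391 + 0.453697 + 0.478616 = 2.500921

H = 2.5009 bits/symbol


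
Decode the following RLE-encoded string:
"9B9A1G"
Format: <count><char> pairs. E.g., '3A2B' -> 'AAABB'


Expanding each <count><char> pair:
  9B -> 'BBBBBBBBB'
  9A -> 'AAAAAAAAA'
  1G -> 'G'

Decoded = BBBBBBBBBAAAAAAAAAG


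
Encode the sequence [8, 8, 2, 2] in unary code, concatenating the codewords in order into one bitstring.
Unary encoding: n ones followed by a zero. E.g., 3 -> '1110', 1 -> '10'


Encode each number as n ones followed by a terminating 0:
  8 -> 111111110 (9 bits)
  8 -> 111111110 (9 bits)
  2 -> 110 (3 bits)
  2 -> 110 (3 bits)
Total length = 9 + 9 + 3 + 3 = 24 bits.

Unary([8, 8, 2, 2]) = 111111110111111110110110 (24 bits)


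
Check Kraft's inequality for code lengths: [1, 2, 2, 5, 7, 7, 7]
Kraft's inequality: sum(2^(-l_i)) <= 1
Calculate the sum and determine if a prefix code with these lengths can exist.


Sum = 2^(-1) + 2^(-2) + 2^(-2) + 2^(-5) + 2^(-7) + 2^(-7) + 2^(-7)
    = 0.5 + 0.25 + 0.25 + 0.03125 + 0.0078125 + 0.0078125 + 0.0078125
    = 135/128 = 1.0546875
Since 1.0546875 > 1, Kraft's inequality is NOT satisfied.
A prefix code with these lengths CANNOT exist.

Kraft sum = 1.0546875. Not satisfied.


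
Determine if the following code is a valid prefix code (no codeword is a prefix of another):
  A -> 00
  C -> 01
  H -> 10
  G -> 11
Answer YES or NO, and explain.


Checking each pair (does one codeword prefix another?):
  A='00' vs C='01': no prefix
  A='00' vs H='10': no prefix
  A='00' vs G='11': no prefix
  C='01' vs A='00': no prefix
  C='01' vs H='10': no prefix
  C='01' vs G='11': no prefix
  H='10' vs A='00': no prefix
  H='10' vs C='01': no prefix
  H='10' vs G='11': no prefix
  G='11' vs A='00': no prefix
  G='11' vs C='01': no prefix
  G='11' vs H='10': no prefix
No violation found over all pairs.

YES -- this is a valid prefix code. No codeword is a prefix of any other codeword.


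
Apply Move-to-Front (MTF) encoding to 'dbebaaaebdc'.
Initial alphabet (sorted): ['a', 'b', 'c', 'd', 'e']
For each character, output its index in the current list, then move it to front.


MTF encoding:
'd': index 3 in ['a', 'b', 'c', 'd', 'e'] -> ['d', 'a', 'b', 'c', 'e']
'b': index 2 in ['d', 'a', 'b', 'c', 'e'] -> ['b', 'd', 'a', 'c', 'e']
'e': index 4 in ['b', 'd', 'a', 'c', 'e'] -> ['e', 'b', 'd', 'a', 'c']
'b': index 1 in ['e', 'b', 'd', 'a', 'c'] -> ['b', 'e', 'd', 'a', 'c']
'a': index 3 in ['b', 'e', 'd', 'a', 'c'] -> ['a', 'b', 'e', 'd', 'c']
'a': index 0 in ['a', 'b', 'e', 'd', 'c'] -> ['a', 'b', 'e', 'd', 'c']
'a': index 0 in ['a', 'b', 'e', 'd', 'c'] -> ['a', 'b', 'e', 'd', 'c']
'e': index 2 in ['a', 'b', 'e', 'd', 'c'] -> ['e', 'a', 'b', 'd', 'c']
'b': index 2 in ['e', 'a', 'b', 'd', 'c'] -> ['b', 'e', 'a', 'd', 'c']
'd': index 3 in ['b', 'e', 'a', 'd', 'c'] -> ['d', 'b', 'e', 'a', 'c']
'c': index 4 in ['d', 'b', 'e', 'a', 'c'] -> ['c', 'd', 'b', 'e', 'a']


Output: [3, 2, 4, 1, 3, 0, 0, 2, 2, 3, 4]


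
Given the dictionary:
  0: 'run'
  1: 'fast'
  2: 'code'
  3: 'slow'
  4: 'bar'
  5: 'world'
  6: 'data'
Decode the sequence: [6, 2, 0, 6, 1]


Look up each index in the dictionary:
  6 -> 'data'
  2 -> 'code'
  0 -> 'run'
  6 -> 'data'
  1 -> 'fast'

Decoded: "data code run data fast"


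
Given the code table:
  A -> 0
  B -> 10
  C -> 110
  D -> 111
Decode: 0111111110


Decoding:
0 -> A
111 -> D
111 -> D
110 -> C


Result: ADDC


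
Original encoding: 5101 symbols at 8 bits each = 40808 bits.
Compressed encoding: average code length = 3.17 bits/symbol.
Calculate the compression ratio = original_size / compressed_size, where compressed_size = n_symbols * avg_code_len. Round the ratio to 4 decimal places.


original_size = n_symbols * orig_bits = 5101 * 8 = 40808 bits
compressed_size = n_symbols * avg_code_len = 5101 * 3.17 = 16170.17 bits
ratio = original_size / compressed_size = 40808 / 16170.17 = 2.5237

Compression ratio = 2.5237


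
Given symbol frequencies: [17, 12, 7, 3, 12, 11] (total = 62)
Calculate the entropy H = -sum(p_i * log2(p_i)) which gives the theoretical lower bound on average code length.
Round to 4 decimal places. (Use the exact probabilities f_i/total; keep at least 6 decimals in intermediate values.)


Per-symbol terms -p_i * log2(p_i) with p_i = f_i/62:
  p = 17/62 = 0.274194: log2(p) = -1.866733, -p*log2(p) = 0.511846
  p = 12/62 = 0.193548: log2(p) = -2.369234, -p*log2(p) = 0.458561
  p = 7/62 = 0.112903: log2(p) = -3.146841, -p*log2(p) = 0.355289
  p = 3/62 = 0.048387: log2(p) = -4.369234, -p*log2(p) = 0.211415
  p = 12/62 = 0.193548: log2(p) = -2.369234, -p*log2(p) = 0.458561
  p = 11/62 = 0.177419: log2(p) = -2.494765, -p*log2(p) = 0.442620
H = 0.511846 + 0.458561 + 0.355289 + 0.211415 + 0.458561 + 0.442620 = 2.438292

H = 2.4383 bits/symbol


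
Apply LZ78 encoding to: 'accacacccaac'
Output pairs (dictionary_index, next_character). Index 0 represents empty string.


LZ78 encoding steps:
Dictionary: {0: ''}
Step 1: w='' (idx 0), next='a' -> output (0, 'a'), add 'a' as idx 1
Step 2: w='' (idx 0), next='c' -> output (0, 'c'), add 'c' as idx 2
Step 3: w='c' (idx 2), next='a' -> output (2, 'a'), add 'ca' as idx 3
Step 4: w='ca' (idx 3), next='c' -> output (3, 'c'), add 'cac' as idx 4
Step 5: w='c' (idx 2), next='c' -> output (2, 'c'), add 'cc' as idx 5
Step 6: w='a' (idx 1), next='a' -> output (1, 'a'), add 'aa' as idx 6
Step 7: w='c' (idx 2), end of input -> output (2, '')


Encoded: [(0, 'a'), (0, 'c'), (2, 'a'), (3, 'c'), (2, 'c'), (1, 'a'), (2, '')]


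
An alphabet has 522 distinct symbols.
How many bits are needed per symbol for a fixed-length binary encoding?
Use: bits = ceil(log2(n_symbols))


log2(522) = 9.0279
Bracket: 2^9 = 512 < 522 <= 2^10 = 1024
So ceil(log2(522)) = 10

bits = ceil(log2(522)) = ceil(9.0279) = 10 bits


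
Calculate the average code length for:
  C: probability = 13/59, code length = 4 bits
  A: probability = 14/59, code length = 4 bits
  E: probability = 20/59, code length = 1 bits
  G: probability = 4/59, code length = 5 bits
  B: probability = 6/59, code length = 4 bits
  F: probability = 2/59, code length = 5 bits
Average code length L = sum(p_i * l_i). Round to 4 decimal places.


Weighted contributions p_i * l_i:
  C: (13/59) * 4 = 52/59
  A: (14/59) * 4 = 56/59
  E: (20/59) * 1 = 20/59
  G: (4/59) * 5 = 20/59
  B: (6/59) * 4 = 24/59
  F: (2/59) * 5 = 10/59
Sum = (52 + 56 + 20 + 20 + 24 + 10)/59 = 182/59

L = 182/59 = 3.0847 bits/symbol


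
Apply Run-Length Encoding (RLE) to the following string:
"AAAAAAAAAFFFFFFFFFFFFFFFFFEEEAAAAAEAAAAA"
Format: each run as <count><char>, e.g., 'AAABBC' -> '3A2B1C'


Scanning runs left to right:
  i=0: run of 'A' x 9 -> '9A'
  i=9: run of 'F' x 17 -> '17F'
  i=26: run of 'E' x 3 -> '3E'
  i=29: run of 'A' x 5 -> '5A'
  i=34: run of 'E' x 1 -> '1E'
  i=35: run of 'A' x 5 -> '5A'

RLE = 9A17F3E5A1E5A


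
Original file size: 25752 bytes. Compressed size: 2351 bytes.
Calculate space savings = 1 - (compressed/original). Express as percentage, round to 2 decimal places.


ratio = compressed/original = 2351/25752 = 0.091294
savings = 1 - ratio = 1 - 0.091294 = 0.908706
as a percentage: 0.908706 * 100 = 90.87%

Space savings = 1 - 2351/25752 = 90.87%


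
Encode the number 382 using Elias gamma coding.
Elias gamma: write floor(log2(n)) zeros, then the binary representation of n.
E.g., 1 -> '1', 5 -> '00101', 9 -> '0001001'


num_bits = floor(log2(382)) + 1 = 9
leading_zeros = num_bits - 1 = 8
binary(382) = 101111110

Elias gamma(382) = '00000000' + '101111110' = 00000000101111110 (17 bits)


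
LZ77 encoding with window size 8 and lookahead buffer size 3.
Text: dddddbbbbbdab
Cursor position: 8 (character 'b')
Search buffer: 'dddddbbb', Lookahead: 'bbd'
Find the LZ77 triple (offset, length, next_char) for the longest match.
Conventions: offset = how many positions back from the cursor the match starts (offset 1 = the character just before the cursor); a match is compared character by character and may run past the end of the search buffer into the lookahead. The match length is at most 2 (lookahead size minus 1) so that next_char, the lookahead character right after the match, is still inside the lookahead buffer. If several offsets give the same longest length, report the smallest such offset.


Try each offset into the search buffer:
  offset=1 (pos 7, char 'b'): match length 2
  offset=2 (pos 6, char 'b'): match length 2
  offset=3 (pos 5, char 'b'): match length 2
  offset=4 (pos 4, char 'd'): match length 0
  offset=5 (pos 3, char 'd'): match length 0
  offset=6 (pos 2, char 'd'): match length 0
  offset=7 (pos 1, char 'd'): match length 0
  offset=8 (pos 0, char 'd'): match length 0
Longest match has length 2, found at offsets 1, 2, 3; take the smallest, offset 1.
next_char = character at position 8 + 2 = 10 -> 'd'

Best match: offset=1, length=2 (matching 'bb' starting at position 7)
LZ77 triple: (1, 2, 'd')


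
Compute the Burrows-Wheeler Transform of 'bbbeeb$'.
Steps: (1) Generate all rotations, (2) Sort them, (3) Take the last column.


Rotations (sorted):
  0: $bbbeeb -> last char: b
  1: b$bbbee -> last char: e
  2: bbbeeb$ -> last char: $
  3: bbeeb$b -> last char: b
  4: beeb$bb -> last char: b
  5: eb$bbbe -> last char: e
  6: eeb$bbb -> last char: b


BWT = be$bbeb


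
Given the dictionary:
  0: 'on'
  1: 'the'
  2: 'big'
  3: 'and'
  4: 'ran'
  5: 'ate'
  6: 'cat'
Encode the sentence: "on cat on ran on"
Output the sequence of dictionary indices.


Look up each word in the dictionary:
  'on' -> 0
  'cat' -> 6
  'on' -> 0
  'ran' -> 4
  'on' -> 0

Encoded: [0, 6, 0, 4, 0]


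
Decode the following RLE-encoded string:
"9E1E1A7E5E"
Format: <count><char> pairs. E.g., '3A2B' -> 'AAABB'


Expanding each <count><char> pair:
  9E -> 'EEEEEEEEE'
  1E -> 'E'
  1A -> 'A'
  7E -> 'EEEEEEE'
  5E -> 'EEEEE'

Decoded = EEEEEEEEEEAEEEEEEEEEEEE


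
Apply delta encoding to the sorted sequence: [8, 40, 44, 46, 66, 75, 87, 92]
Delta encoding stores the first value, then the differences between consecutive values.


First value: 8
Deltas:
  40 - 8 = 32
  44 - 40 = 4
  46 - 44 = 2
  66 - 46 = 20
  75 - 66 = 9
  87 - 75 = 12
  92 - 87 = 5


Delta encoded: [8, 32, 4, 2, 20, 9, 12, 5]


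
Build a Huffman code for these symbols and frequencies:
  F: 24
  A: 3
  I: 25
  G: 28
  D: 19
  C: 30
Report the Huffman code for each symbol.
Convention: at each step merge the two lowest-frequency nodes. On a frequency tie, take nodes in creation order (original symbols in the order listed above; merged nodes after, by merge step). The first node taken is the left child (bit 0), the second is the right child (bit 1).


Huffman tree construction:
Step 1: Merge A(3) + D(19) = 22
Step 2: Merge (A+D)(22) + F(24) = 46
Step 3: Merge I(25) + G(28) = 53
Step 4: Merge C(30) + ((A+D)+F)(46) = 76
Step 5: Merge (I+G)(53) + (C+((A+D)+F))(76) = 129
Read each symbol's code off the tree from the root (left child = 0, right child = 1).

Codes:
  F: 111 (length 3)
  A: 1100 (length 4)
  I: 00 (length 2)
  G: 01 (length 2)
  D: 1101 (length 4)
  C: 10 (length 2)
Average code length: 326/129 = 2.5271 bits/symbol


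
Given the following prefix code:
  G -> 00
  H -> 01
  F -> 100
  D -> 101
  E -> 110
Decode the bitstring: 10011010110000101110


Decoding step by step:
Bits 100 -> F
Bits 110 -> E
Bits 101 -> D
Bits 100 -> F
Bits 00 -> G
Bits 101 -> D
Bits 110 -> E


Decoded message: FEDFGDE


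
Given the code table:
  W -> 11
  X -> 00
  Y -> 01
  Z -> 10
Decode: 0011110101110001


Decoding:
00 -> X
11 -> W
11 -> W
01 -> Y
01 -> Y
11 -> W
00 -> X
01 -> Y


Result: XWWYYWXY


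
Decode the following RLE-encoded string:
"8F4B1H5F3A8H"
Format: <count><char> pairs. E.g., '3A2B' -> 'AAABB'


Expanding each <count><char> pair:
  8F -> 'FFFFFFFF'
  4B -> 'BBBB'
  1H -> 'H'
  5F -> 'FFFFF'
  3A -> 'AAA'
  8H -> 'HHHHHHHH'

Decoded = FFFFFFFFBBBBHFFFFFAAAHHHHHHHH


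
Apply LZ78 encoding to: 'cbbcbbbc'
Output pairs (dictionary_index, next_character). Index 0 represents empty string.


LZ78 encoding steps:
Dictionary: {0: ''}
Step 1: w='' (idx 0), next='c' -> output (0, 'c'), add 'c' as idx 1
Step 2: w='' (idx 0), next='b' -> output (0, 'b'), add 'b' as idx 2
Step 3: w='b' (idx 2), next='c' -> output (2, 'c'), add 'bc' as idx 3
Step 4: w='b' (idx 2), next='b' -> output (2, 'b'), add 'bb' as idx 4
Step 5: w='bc' (idx 3), end of input -> output (3, '')


Encoded: [(0, 'c'), (0, 'b'), (2, 'c'), (2, 'b'), (3, '')]


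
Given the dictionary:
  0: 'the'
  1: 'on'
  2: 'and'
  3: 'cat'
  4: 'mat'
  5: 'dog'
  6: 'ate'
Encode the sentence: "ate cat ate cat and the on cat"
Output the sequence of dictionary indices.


Look up each word in the dictionary:
  'ate' -> 6
  'cat' -> 3
  'ate' -> 6
  'cat' -> 3
  'and' -> 2
  'the' -> 0
  'on' -> 1
  'cat' -> 3

Encoded: [6, 3, 6, 3, 2, 0, 1, 3]


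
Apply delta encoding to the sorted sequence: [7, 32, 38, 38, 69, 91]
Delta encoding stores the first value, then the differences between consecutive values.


First value: 7
Deltas:
  32 - 7 = 25
  38 - 32 = 6
  38 - 38 = 0
  69 - 38 = 31
  91 - 69 = 22


Delta encoded: [7, 25, 6, 0, 31, 22]


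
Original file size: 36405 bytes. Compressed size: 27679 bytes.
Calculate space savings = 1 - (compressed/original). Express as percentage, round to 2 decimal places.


ratio = compressed/original = 27679/36405 = 0.760308
savings = 1 - ratio = 1 - 0.760308 = 0.239692
as a percentage: 0.239692 * 100 = 23.97%

Space savings = 1 - 27679/36405 = 23.97%


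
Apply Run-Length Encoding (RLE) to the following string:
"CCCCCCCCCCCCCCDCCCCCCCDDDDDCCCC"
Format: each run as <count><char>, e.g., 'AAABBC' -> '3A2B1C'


Scanning runs left to right:
  i=0: run of 'C' x 14 -> '14C'
  i=14: run of 'D' x 1 -> '1D'
  i=15: run of 'C' x 7 -> '7C'
  i=22: run of 'D' x 5 -> '5D'
  i=27: run of 'C' x 4 -> '4C'

RLE = 14C1D7C5D4C


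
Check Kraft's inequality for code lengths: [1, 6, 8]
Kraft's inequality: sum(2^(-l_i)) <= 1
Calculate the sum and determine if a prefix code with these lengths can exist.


Sum = 2^(-1) + 2^(-6) + 2^(-8)
    = 0.5 + 0.015625 + 0.00390625
    = 133/256 = 0.51953125
Since 0.51953125 <= 1, Kraft's inequality IS satisfied.
A prefix code with these lengths CAN exist.

Kraft sum = 0.51953125. Satisfied.


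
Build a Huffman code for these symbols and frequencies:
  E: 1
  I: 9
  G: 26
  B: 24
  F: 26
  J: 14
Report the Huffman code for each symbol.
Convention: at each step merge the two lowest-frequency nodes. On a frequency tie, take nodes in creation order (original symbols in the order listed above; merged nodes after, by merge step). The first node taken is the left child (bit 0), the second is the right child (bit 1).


Huffman tree construction:
Step 1: Merge E(1) + I(9) = 10
Step 2: Merge (E+I)(10) + J(14) = 24
Step 3: Merge B(24) + ((E+I)+J)(24) = 48
Step 4: Merge G(26) + F(26) = 52
Step 5: Merge (B+((E+I)+J))(48) + (G+F)(52) = 100
Read each symbol's code off the tree from the root (left child = 0, right child = 1).

Codes:
  E: 0100 (length 4)
  I: 0101 (length 4)
  G: 10 (length 2)
  B: 00 (length 2)
  F: 11 (length 2)
  J: 011 (length 3)
Average code length: 234/100 = 2.3400 bits/symbol


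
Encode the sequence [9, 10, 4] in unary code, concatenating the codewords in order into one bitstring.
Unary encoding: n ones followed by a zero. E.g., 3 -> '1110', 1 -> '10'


Encode each number as n ones followed by a terminating 0:
  9 -> 1111111110 (10 bits)
  10 -> 11111111110 (11 bits)
  4 -> 11110 (5 bits)
Total length = 10 + 11 + 5 = 26 bits.

Unary([9, 10, 4]) = 11111111101111111111011110 (26 bits)


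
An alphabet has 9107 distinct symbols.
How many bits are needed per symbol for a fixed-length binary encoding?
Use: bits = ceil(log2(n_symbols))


log2(9107) = 13.1528
Bracket: 2^13 = 8192 < 9107 <= 2^14 = 16384
So ceil(log2(9107)) = 14

bits = ceil(log2(9107)) = ceil(13.1528) = 14 bits


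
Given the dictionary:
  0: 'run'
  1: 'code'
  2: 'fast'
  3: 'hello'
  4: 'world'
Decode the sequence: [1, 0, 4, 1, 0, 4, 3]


Look up each index in the dictionary:
  1 -> 'code'
  0 -> 'run'
  4 -> 'world'
  1 -> 'code'
  0 -> 'run'
  4 -> 'world'
  3 -> 'hello'

Decoded: "code run world code run world hello"


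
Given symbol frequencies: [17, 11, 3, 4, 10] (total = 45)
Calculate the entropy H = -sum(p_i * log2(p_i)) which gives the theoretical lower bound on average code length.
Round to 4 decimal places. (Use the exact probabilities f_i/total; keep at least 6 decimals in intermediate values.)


Per-symbol terms -p_i * log2(p_i) with p_i = f_i/45:
  p = 17/45 = 0.377778: log2(p) = -1.404390, -p*log2(p) = 0.530547
  p = 11/45 = 0.244444: log2(p) = -2.032421, -p*log2(p) = 0.496814
  p = 3/45 = 0.066667: log2(p) = -3.906891, -p*log2(p) = 0.260459
  p = 4/45 = 0.088889: log2(p) = -3.491853, -p*log2(p) = 0.310387
  p = 10/45 = 0.222222: log2(p) = -2.169925, -p*log2(p) = 0.482206
H = 0.530547 + 0.496814 + 0.260459 + 0.310387 + 0.482206 = 2.080413

H = 2.0804 bits/symbol


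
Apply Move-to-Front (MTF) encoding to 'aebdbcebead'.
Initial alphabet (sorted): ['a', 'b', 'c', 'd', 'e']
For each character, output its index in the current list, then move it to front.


MTF encoding:
'a': index 0 in ['a', 'b', 'c', 'd', 'e'] -> ['a', 'b', 'c', 'd', 'e']
'e': index 4 in ['a', 'b', 'c', 'd', 'e'] -> ['e', 'a', 'b', 'c', 'd']
'b': index 2 in ['e', 'a', 'b', 'c', 'd'] -> ['b', 'e', 'a', 'c', 'd']
'd': index 4 in ['b', 'e', 'a', 'c', 'd'] -> ['d', 'b', 'e', 'a', 'c']
'b': index 1 in ['d', 'b', 'e', 'a', 'c'] -> ['b', 'd', 'e', 'a', 'c']
'c': index 4 in ['b', 'd', 'e', 'a', 'c'] -> ['c', 'b', 'd', 'e', 'a']
'e': index 3 in ['c', 'b', 'd', 'e', 'a'] -> ['e', 'c', 'b', 'd', 'a']
'b': index 2 in ['e', 'c', 'b', 'd', 'a'] -> ['b', 'e', 'c', 'd', 'a']
'e': index 1 in ['b', 'e', 'c', 'd', 'a'] -> ['e', 'b', 'c', 'd', 'a']
'a': index 4 in ['e', 'b', 'c', 'd', 'a'] -> ['a', 'e', 'b', 'c', 'd']
'd': index 4 in ['a', 'e', 'b', 'c', 'd'] -> ['d', 'a', 'e', 'b', 'c']


Output: [0, 4, 2, 4, 1, 4, 3, 2, 1, 4, 4]


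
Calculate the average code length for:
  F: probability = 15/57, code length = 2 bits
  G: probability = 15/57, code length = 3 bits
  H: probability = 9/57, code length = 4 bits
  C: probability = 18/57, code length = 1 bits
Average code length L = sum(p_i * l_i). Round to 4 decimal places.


Weighted contributions p_i * l_i:
  F: (15/57) * 2 = 30/57
  G: (15/57) * 3 = 45/57
  H: (9/57) * 4 = 36/57
  C: (18/57) * 1 = 18/57
Sum = (30 + 45 + 36 + 18)/57 = 129/57

L = 129/57 = 2.2632 bits/symbol


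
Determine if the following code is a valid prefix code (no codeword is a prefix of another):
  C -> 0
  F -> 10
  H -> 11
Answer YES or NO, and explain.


Checking each pair (does one codeword prefix another?):
  C='0' vs F='10': no prefix
  C='0' vs H='11': no prefix
  F='10' vs C='0': no prefix
  F='10' vs H='11': no prefix
  H='11' vs C='0': no prefix
  H='11' vs F='10': no prefix
No violation found over all pairs.

YES -- this is a valid prefix code. No codeword is a prefix of any other codeword.


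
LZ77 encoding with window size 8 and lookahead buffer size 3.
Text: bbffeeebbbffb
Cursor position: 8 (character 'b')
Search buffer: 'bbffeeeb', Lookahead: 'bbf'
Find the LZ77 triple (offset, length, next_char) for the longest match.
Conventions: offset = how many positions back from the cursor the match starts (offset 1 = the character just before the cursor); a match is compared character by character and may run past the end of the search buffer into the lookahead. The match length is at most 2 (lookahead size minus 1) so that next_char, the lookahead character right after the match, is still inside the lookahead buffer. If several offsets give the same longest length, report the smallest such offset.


Try each offset into the search buffer:
  offset=1 (pos 7, char 'b'): match length 2
  offset=2 (pos 6, char 'e'): match length 0
  offset=3 (pos 5, char 'e'): match length 0
  offset=4 (pos 4, char 'e'): match length 0
  offset=5 (pos 3, char 'f'): match length 0
  offset=6 (pos 2, char 'f'): match length 0
  offset=7 (pos 1, char 'b'): match length 1
  offset=8 (pos 0, char 'b'): match length 2
Longest match has length 2, found at offsets 1, 8; take the smallest, offset 1.
next_char = character at position 8 + 2 = 10 -> 'f'

Best match: offset=1, length=2 (matching 'bb' starting at position 7)
LZ77 triple: (1, 2, 'f')


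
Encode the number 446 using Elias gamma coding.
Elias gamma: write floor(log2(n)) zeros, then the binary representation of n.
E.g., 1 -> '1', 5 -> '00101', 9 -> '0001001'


num_bits = floor(log2(446)) + 1 = 9
leading_zeros = num_bits - 1 = 8
binary(446) = 110111110

Elias gamma(446) = '00000000' + '110111110' = 00000000110111110 (17 bits)


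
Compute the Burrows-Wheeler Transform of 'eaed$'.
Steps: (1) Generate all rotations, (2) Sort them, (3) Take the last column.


Rotations (sorted):
  0: $eaed -> last char: d
  1: aed$e -> last char: e
  2: d$eae -> last char: e
  3: eaed$ -> last char: $
  4: ed$ea -> last char: a


BWT = dee$a


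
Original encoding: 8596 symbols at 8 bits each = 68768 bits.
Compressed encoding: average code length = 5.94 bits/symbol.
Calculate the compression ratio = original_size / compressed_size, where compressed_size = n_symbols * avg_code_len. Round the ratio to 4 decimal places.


original_size = n_symbols * orig_bits = 8596 * 8 = 68768 bits
compressed_size = n_symbols * avg_code_len = 8596 * 5.94 = 51060.24 bits
ratio = original_size / compressed_size = 68768 / 51060.24 = 1.3468

Compression ratio = 1.3468


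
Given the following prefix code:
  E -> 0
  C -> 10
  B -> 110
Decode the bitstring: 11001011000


Decoding step by step:
Bits 110 -> B
Bits 0 -> E
Bits 10 -> C
Bits 110 -> B
Bits 0 -> E
Bits 0 -> E


Decoded message: BECBEE


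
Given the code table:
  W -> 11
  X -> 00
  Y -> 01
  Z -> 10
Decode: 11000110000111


Decoding:
11 -> W
00 -> X
01 -> Y
10 -> Z
00 -> X
01 -> Y
11 -> W


Result: WXYZXYW


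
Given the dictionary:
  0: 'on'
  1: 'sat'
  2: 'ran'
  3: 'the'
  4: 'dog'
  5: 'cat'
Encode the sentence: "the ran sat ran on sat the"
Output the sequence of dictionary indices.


Look up each word in the dictionary:
  'the' -> 3
  'ran' -> 2
  'sat' -> 1
  'ran' -> 2
  'on' -> 0
  'sat' -> 1
  'the' -> 3

Encoded: [3, 2, 1, 2, 0, 1, 3]


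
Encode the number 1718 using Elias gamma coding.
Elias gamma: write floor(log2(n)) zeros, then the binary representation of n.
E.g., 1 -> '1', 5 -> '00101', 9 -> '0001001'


num_bits = floor(log2(1718)) + 1 = 11
leading_zeros = num_bits - 1 = 10
binary(1718) = 11010110110

Elias gamma(1718) = '0000000000' + '11010110110' = 000000000011010110110 (21 bits)


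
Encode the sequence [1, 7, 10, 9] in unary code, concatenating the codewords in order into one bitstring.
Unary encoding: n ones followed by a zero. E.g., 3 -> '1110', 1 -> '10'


Encode each number as n ones followed by a terminating 0:
  1 -> 10 (2 bits)
  7 -> 11111110 (8 bits)
  10 -> 11111111110 (11 bits)
  9 -> 1111111110 (10 bits)
Total length = 2 + 8 + 11 + 10 = 31 bits.

Unary([1, 7, 10, 9]) = 1011111110111111111101111111110 (31 bits)


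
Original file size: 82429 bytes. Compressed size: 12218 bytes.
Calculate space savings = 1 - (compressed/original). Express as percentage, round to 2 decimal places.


ratio = compressed/original = 12218/82429 = 0.148225
savings = 1 - ratio = 1 - 0.148225 = 0.851775
as a percentage: 0.851775 * 100 = 85.18%

Space savings = 1 - 12218/82429 = 85.18%


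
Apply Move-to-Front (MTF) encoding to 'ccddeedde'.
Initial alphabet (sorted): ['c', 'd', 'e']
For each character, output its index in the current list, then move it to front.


MTF encoding:
'c': index 0 in ['c', 'd', 'e'] -> ['c', 'd', 'e']
'c': index 0 in ['c', 'd', 'e'] -> ['c', 'd', 'e']
'd': index 1 in ['c', 'd', 'e'] -> ['d', 'c', 'e']
'd': index 0 in ['d', 'c', 'e'] -> ['d', 'c', 'e']
'e': index 2 in ['d', 'c', 'e'] -> ['e', 'd', 'c']
'e': index 0 in ['e', 'd', 'c'] -> ['e', 'd', 'c']
'd': index 1 in ['e', 'd', 'c'] -> ['d', 'e', 'c']
'd': index 0 in ['d', 'e', 'c'] -> ['d', 'e', 'c']
'e': index 1 in ['d', 'e', 'c'] -> ['e', 'd', 'c']


Output: [0, 0, 1, 0, 2, 0, 1, 0, 1]


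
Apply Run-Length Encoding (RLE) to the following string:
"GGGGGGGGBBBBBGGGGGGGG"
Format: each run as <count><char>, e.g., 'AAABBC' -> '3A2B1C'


Scanning runs left to right:
  i=0: run of 'G' x 8 -> '8G'
  i=8: run of 'B' x 5 -> '5B'
  i=13: run of 'G' x 8 -> '8G'

RLE = 8G5B8G


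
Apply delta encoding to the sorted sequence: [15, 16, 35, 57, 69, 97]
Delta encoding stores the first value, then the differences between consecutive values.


First value: 15
Deltas:
  16 - 15 = 1
  35 - 16 = 19
  57 - 35 = 22
  69 - 57 = 12
  97 - 69 = 28


Delta encoded: [15, 1, 19, 22, 12, 28]


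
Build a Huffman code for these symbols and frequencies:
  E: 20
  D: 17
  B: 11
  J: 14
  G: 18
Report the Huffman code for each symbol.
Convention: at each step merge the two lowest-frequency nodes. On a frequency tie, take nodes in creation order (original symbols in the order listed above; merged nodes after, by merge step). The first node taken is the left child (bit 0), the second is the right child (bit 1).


Huffman tree construction:
Step 1: Merge B(11) + J(14) = 25
Step 2: Merge D(17) + G(18) = 35
Step 3: Merge E(20) + (B+J)(25) = 45
Step 4: Merge (D+G)(35) + (E+(B+J))(45) = 80
Read each symbol's code off the tree from the root (left child = 0, right child = 1).

Codes:
  E: 10 (length 2)
  D: 00 (length 2)
  B: 110 (length 3)
  J: 111 (length 3)
  G: 01 (length 2)
Average code length: 185/80 = 2.3125 bits/symbol


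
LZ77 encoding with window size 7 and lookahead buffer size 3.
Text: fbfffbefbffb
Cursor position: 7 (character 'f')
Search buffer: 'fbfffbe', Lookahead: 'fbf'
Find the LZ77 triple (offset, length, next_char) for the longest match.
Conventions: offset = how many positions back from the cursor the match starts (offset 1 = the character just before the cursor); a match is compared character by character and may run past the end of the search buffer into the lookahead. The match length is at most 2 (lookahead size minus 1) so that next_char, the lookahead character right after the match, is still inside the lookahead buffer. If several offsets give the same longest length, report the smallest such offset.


Try each offset into the search buffer:
  offset=1 (pos 6, char 'e'): match length 0
  offset=2 (pos 5, char 'b'): match length 0
  offset=3 (pos 4, char 'f'): match length 2
  offset=4 (pos 3, char 'f'): match length 1
  offset=5 (pos 2, char 'f'): match length 1
  offset=6 (pos 1, char 'b'): match length 0
  offset=7 (pos 0, char 'f'): match length 2
Longest match has length 2, found at offsets 3, 7; take the smallest, offset 3.
next_char = character at position 7 + 2 = 9 -> 'f'

Best match: offset=3, length=2 (matching 'fb' starting at position 4)
LZ77 triple: (3, 2, 'f')


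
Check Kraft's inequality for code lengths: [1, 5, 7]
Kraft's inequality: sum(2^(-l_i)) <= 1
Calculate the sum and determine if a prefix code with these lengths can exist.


Sum = 2^(-1) + 2^(-5) + 2^(-7)
    = 0.5 + 0.03125 + 0.0078125
    = 69/128 = 0.5390625
Since 0.5390625 <= 1, Kraft's inequality IS satisfied.
A prefix code with these lengths CAN exist.

Kraft sum = 0.5390625. Satisfied.


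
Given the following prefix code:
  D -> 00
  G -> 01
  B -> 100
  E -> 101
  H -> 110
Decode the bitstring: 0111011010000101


Decoding step by step:
Bits 01 -> G
Bits 110 -> H
Bits 110 -> H
Bits 100 -> B
Bits 00 -> D
Bits 101 -> E


Decoded message: GHHBDE


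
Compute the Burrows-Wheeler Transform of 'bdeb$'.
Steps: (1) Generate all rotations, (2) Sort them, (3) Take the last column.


Rotations (sorted):
  0: $bdeb -> last char: b
  1: b$bde -> last char: e
  2: bdeb$ -> last char: $
  3: deb$b -> last char: b
  4: eb$bd -> last char: d


BWT = be$bd


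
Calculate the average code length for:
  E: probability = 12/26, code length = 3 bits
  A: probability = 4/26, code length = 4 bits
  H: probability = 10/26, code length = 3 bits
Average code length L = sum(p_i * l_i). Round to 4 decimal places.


Weighted contributions p_i * l_i:
  E: (12/26) * 3 = 36/26
  A: (4/26) * 4 = 16/26
  H: (10/26) * 3 = 30/26
Sum = (36 + 16 + 30)/26 = 82/26

L = 82/26 = 3.1538 bits/symbol


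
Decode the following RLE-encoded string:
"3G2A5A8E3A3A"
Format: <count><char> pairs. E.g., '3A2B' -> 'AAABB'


Expanding each <count><char> pair:
  3G -> 'GGG'
  2A -> 'AA'
  5A -> 'AAAAA'
  8E -> 'EEEEEEEE'
  3A -> 'AAA'
  3A -> 'AAA'

Decoded = GGGAAAAAAAEEEEEEEEAAAAAA


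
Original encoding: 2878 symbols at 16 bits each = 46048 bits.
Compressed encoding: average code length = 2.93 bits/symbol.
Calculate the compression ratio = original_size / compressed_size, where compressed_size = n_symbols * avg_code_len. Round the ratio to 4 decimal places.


original_size = n_symbols * orig_bits = 2878 * 16 = 46048 bits
compressed_size = n_symbols * avg_code_len = 2878 * 2.93 = 8432.54 bits
ratio = original_size / compressed_size = 46048 / 8432.54 = 5.4608

Compression ratio = 5.4608


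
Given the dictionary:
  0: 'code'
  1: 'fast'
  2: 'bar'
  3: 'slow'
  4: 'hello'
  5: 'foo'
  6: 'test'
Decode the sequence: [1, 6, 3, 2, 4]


Look up each index in the dictionary:
  1 -> 'fast'
  6 -> 'test'
  3 -> 'slow'
  2 -> 'bar'
  4 -> 'hello'

Decoded: "fast test slow bar hello"


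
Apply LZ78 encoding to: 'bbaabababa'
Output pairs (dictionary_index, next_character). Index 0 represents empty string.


LZ78 encoding steps:
Dictionary: {0: ''}
Step 1: w='' (idx 0), next='b' -> output (0, 'b'), add 'b' as idx 1
Step 2: w='b' (idx 1), next='a' -> output (1, 'a'), add 'ba' as idx 2
Step 3: w='' (idx 0), next='a' -> output (0, 'a'), add 'a' as idx 3
Step 4: w='ba' (idx 2), next='b' -> output (2, 'b'), add 'bab' as idx 4
Step 5: w='a' (idx 3), next='b' -> output (3, 'b'), add 'ab' as idx 5
Step 6: w='a' (idx 3), end of input -> output (3, '')


Encoded: [(0, 'b'), (1, 'a'), (0, 'a'), (2, 'b'), (3, 'b'), (3, '')]


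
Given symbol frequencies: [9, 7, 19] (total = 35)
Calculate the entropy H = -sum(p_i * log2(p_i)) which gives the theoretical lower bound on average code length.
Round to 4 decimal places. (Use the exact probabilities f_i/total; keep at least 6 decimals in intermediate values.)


Per-symbol terms -p_i * log2(p_i) with p_i = f_i/35:
  p = 9/35 = 0.257143: log2(p) = -1.959358, -p*log2(p) = 0.503835
  p = 7/35 = 0.200000: log2(p) = -2.321928, -p*log2(p) = 0.464386
  p = 19/35 = 0.542857: log2(p) = -0.881356, -p*log2(p) = 0.478450
H = 0.503835 + 0.464386 + 0.478450 = 1.446671

H = 1.4467 bits/symbol


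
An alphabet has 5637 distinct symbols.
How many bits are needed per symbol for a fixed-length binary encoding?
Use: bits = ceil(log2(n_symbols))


log2(5637) = 12.4607
Bracket: 2^12 = 4096 < 5637 <= 2^13 = 8192
So ceil(log2(5637)) = 13

bits = ceil(log2(5637)) = ceil(12.4607) = 13 bits


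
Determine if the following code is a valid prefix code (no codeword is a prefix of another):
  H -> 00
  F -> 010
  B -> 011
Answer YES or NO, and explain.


Checking each pair (does one codeword prefix another?):
  H='00' vs F='010': no prefix
  H='00' vs B='011': no prefix
  F='010' vs H='00': no prefix
  F='010' vs B='011': no prefix
  B='011' vs H='00': no prefix
  B='011' vs F='010': no prefix
No violation found over all pairs.

YES -- this is a valid prefix code. No codeword is a prefix of any other codeword.


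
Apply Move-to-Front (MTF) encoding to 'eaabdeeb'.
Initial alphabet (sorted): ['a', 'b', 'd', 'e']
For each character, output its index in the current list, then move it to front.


MTF encoding:
'e': index 3 in ['a', 'b', 'd', 'e'] -> ['e', 'a', 'b', 'd']
'a': index 1 in ['e', 'a', 'b', 'd'] -> ['a', 'e', 'b', 'd']
'a': index 0 in ['a', 'e', 'b', 'd'] -> ['a', 'e', 'b', 'd']
'b': index 2 in ['a', 'e', 'b', 'd'] -> ['b', 'a', 'e', 'd']
'd': index 3 in ['b', 'a', 'e', 'd'] -> ['d', 'b', 'a', 'e']
'e': index 3 in ['d', 'b', 'a', 'e'] -> ['e', 'd', 'b', 'a']
'e': index 0 in ['e', 'd', 'b', 'a'] -> ['e', 'd', 'b', 'a']
'b': index 2 in ['e', 'd', 'b', 'a'] -> ['b', 'e', 'd', 'a']


Output: [3, 1, 0, 2, 3, 3, 0, 2]


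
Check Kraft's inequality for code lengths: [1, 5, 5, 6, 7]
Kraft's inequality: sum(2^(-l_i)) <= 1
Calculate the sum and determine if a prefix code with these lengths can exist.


Sum = 2^(-1) + 2^(-5) + 2^(-5) + 2^(-6) + 2^(-7)
    = 0.5 + 0.03125 + 0.03125 + 0.015625 + 0.0078125
    = 75/128 = 0.5859375
Since 0.5859375 <= 1, Kraft's inequality IS satisfied.
A prefix code with these lengths CAN exist.

Kraft sum = 0.5859375. Satisfied.
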